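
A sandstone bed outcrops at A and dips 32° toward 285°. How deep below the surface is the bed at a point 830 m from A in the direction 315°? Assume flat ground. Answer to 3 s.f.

449 m

The hole lies 30° from the dip direction, so the down-dip offset is 830 × cos 30° = 718.80 m.
Depth = down-dip offset × tan(dip) = 718.80 × tan 32° = 718.80 × 0.6249
Depth = 449.16 m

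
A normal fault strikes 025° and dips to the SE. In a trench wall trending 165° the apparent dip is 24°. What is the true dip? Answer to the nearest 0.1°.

β = acute angle between strike 025° and section 165° = 40°.
tan δ = tan α / sin β = tan 24° / sin 40° = 0.4452 / 0.6428 = 0.6927
δ = arctan(0.6927) = 34.71°

34.7°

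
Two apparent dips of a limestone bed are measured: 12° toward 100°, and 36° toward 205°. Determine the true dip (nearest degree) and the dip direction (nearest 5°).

Represent each trace as a vector plunging at its apparent dip toward its trend (east-north-up frame): v₁ = (0.963, -0.170, -0.208), v₂ = (-0.342, -0.733, -0.588).
The plane normal is n = v₁ × v₂ ∝ (0.053, -0.637, 0.764).
True dip = arccos(n_z / |n|) = arccos(0.7670) = 39.9°.
Dip direction = azimuth of (n_x, n_y) = atan2(0.053, -0.637) = 175°.

true dip 40°, dip direction 175°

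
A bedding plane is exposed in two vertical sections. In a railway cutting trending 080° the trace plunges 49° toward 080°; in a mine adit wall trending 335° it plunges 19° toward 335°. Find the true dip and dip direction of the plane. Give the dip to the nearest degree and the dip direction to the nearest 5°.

Represent each trace as a vector plunging at its apparent dip toward its trend (east-north-up frame): v₁ = (0.646, 0.114, -0.755), v₂ = (-0.400, 0.857, -0.326).
Cross product v₁ × v₂ gives the pole to the plane: n ∝ (0.610, 0.512, 0.599).
Dip δ = arctan(|n_h|/n_z) = arctan(0.796/0.599) = 53.0°.
Dip direction = atan2(0.610, 0.512) = 50° (azimuth of n's horizontal projection).

true dip 53°, dip direction 050°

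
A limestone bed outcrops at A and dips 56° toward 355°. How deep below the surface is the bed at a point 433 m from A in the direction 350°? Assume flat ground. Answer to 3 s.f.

640 m

The hole lies 5° from the dip direction, so the down-dip offset is 433 × cos 5° = 431.35 m.
Depth = down-dip offset × tan(dip) = 431.35 × tan 56° = 431.35 × 1.4826
Depth = 639.51 m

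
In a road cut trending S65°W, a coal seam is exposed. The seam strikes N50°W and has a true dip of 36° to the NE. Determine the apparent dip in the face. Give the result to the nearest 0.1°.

The section lies 65° from the strike.
tan(apparent dip) = tan 36° · sin 65° = 0.6585
apparent dip = arctan 0.6585 = 33.36°

33.4°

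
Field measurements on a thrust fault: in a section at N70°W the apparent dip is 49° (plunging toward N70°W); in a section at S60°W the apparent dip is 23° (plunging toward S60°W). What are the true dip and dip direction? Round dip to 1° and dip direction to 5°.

true dip 51°, dip direction 310°

Represent each trace as a vector plunging at its apparent dip toward its trend (east-north-up frame): v₁ = (-0.616, 0.224, -0.755), v₂ = (-0.797, -0.460, -0.391).
n = v₁ × v₂ = (-0.435, 0.361, 0.463) (taken with n_z > 0).
tan δ = √(n_x²+n_y²)/n_z = 0.565/0.463, so δ = 50.7°.
Dip direction = atan2(-0.435, 0.361) = 310° (azimuth of n's horizontal projection).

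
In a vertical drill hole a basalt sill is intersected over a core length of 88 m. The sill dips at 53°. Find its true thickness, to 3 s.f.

53.0 m

True thickness t = h · cos(dip) = 88 × cos 53°
t = 88 × 0.6018 = 52.960 m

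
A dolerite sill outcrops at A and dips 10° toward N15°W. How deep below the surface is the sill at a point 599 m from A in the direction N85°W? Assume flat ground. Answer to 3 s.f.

The hole lies 70° from the dip direction, so the down-dip offset is 599 × cos 70° = 204.87 m.
Depth = down-dip offset × tan(dip) = 204.87 × tan 10° = 204.87 × 0.1763
Depth = 36.12 m

36.1 m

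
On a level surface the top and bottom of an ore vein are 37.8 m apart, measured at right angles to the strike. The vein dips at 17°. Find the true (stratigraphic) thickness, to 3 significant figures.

11.1 m

True thickness t = w · sin(dip) = 37.8 × sin 17°
t = 37.8 × 0.2924 = 11.052 m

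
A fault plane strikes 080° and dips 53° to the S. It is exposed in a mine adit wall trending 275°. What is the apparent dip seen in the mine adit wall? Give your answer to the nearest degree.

Angle between strike (080°) and section (275°): β = 15°.
tan α = tan 53° × sin 15° = 1.3270 × 0.2588 = 0.3435
apparent dip = arctan 0.3435 = 18.96°

19°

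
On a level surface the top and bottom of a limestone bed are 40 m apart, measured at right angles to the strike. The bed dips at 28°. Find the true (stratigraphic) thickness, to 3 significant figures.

True thickness t = w · sin(dip) = 40 × sin 28°
t = 40 × 0.4695 = 18.779 m

18.8 m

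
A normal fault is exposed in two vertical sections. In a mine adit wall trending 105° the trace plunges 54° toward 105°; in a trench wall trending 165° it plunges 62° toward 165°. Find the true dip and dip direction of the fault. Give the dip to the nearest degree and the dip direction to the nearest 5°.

true dip 63°, dip direction 150°

Represent each trace as a vector plunging at its apparent dip toward its trend (east-north-up frame): v₁ = (0.568, -0.152, -0.809), v₂ = (0.122, -0.453, -0.883).
The plane normal is n = v₁ × v₂ ∝ (0.233, -0.403, 0.239).
tan δ = √(n_x²+n_y²)/n_z = 0.465/0.239, so δ = 62.8°.
Dip direction = azimuth of (n_x, n_y) = atan2(0.233, -0.403) = 150°.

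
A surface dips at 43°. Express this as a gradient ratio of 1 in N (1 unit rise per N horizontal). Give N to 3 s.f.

1 in 1.07

1 : N means tan θ = 1/N, so N = 1/tan 43° = 1/0.9325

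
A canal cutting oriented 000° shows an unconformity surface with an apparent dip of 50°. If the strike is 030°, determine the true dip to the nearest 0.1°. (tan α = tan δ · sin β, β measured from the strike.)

67.2°

The section is 30° from the strike.
tan δ = tan α / sin β = tan 50° / sin 30° = 1.1918 / 0.5000 = 2.3835
true dip = arctan 2.3835 = 67.24°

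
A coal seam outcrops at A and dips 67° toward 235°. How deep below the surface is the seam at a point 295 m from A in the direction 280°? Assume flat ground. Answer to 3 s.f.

The hole lies 45° from the dip direction, so the down-dip offset is 295 × cos 45° = 208.60 m.
Depth = down-dip offset × tan(dip) = 208.60 × tan 67° = 208.60 × 2.3559
Depth = 491.42 m

491 m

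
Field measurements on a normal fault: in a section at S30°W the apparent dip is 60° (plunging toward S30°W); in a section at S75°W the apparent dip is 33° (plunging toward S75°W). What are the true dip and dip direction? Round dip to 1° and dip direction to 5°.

The two traces are lines in the plane: v₁ = (sin 210°·cos 60°, cos 210°·cos 60°, −sin 60°), v₂ = (sin 255°·cos 33°, cos 255°·cos 33°, −sin 33°).
The plane normal is n = v₁ × v₂ ∝ (-0.048, -0.565, 0.297).
Dip δ = arctan(|n_h|/n_z) = arctan(0.567/0.297) = 62.4°.
Dip direction = atan2(-0.048, -0.565) = 185° (azimuth of n's horizontal projection).

true dip 62°, dip direction 185°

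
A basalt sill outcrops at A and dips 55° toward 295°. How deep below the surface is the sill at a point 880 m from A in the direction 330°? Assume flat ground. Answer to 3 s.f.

The hole lies 35° from the dip direction, so the down-dip offset is 880 × cos 35° = 720.85 m.
Depth = down-dip offset × tan(dip) = 720.85 × tan 55° = 720.85 × 1.4281
Depth = 1029.49 m

1030 m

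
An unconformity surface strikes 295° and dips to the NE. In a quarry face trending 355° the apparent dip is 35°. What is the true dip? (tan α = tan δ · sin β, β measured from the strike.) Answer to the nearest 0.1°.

β = acute angle between strike 295° and section 355° = 60°.
tan(true dip) = tan 35° / sin 60° = 0.8085
true dip = arctan 0.8085 = 38.96°

39.0°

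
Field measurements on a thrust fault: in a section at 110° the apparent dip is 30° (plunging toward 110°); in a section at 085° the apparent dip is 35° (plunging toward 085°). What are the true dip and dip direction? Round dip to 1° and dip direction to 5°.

true dip 35°, dip direction 075°

Each apparent-dip line lies in the plane. As unit vectors (x east, y north, z up), v₁ plunges 30°→110° and v₂ plunges 35°→085°.
n = v₁ × v₂ = (0.206, 0.059, 0.300) (taken with n_z > 0).
tan δ = √(n_x²+n_y²)/n_z = 0.214/0.300, so δ = 35.5°.
The horizontal component of n points toward azimuth atan2(n_x, n_y) = 74°, the dip direction.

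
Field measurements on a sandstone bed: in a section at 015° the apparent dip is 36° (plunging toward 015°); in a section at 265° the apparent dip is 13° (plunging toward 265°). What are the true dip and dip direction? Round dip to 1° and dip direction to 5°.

The two traces are lines in the plane: v₁ = (sin 15°·cos 36°, cos 15°·cos 36°, −sin 36°), v₂ = (sin 265°·cos 13°, cos 265°·cos 13°, −sin 13°).
Cross product v₁ × v₂ gives the pole to the plane: n ∝ (-0.226, 0.618, 0.741).
True dip = arccos(n_z / |n|) = arccos(0.7478) = 41.6°.
Dip direction = azimuth of (n_x, n_y) = atan2(-0.226, 0.618) = 340°.

true dip 42°, dip direction 340°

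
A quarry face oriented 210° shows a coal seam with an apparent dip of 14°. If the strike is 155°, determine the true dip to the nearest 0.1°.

16.9°

β = acute angle between strike 155° and section 210° = 55°.
tan(true dip) = tan 14° / sin 55° = 0.3044
δ = arctan(0.3044) = 16.93°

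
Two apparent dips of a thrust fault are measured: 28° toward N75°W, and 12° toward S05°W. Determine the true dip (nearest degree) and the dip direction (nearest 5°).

true dip 32°, dip direction 255°

Each apparent-dip line lies in the plane. As unit vectors (x east, y north, z up), v₁ plunges 28°→N75°W and v₂ plunges 12°→S05°W.
Cross product v₁ × v₂ gives the pole to the plane: n ∝ (-0.505, -0.137, 0.851).
tan δ = √(n_x²+n_y²)/n_z = 0.523/0.851, so δ = 31.6°.
Dip direction = atan2(-0.505, -0.137) = 255° (azimuth of n's horizontal projection).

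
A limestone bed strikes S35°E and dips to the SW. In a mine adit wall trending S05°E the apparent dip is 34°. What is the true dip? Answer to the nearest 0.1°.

β = acute angle between strike S35°E and section S05°E = 30°.
tan(true dip) = tan 34° / sin 30° = 1.3490
true dip = arctan 1.3490 = 53.45°

53.5°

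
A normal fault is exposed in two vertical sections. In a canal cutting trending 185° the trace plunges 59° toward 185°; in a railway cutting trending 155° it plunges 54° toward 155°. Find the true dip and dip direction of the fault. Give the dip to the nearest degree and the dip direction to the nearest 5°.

true dip 59°, dip direction 190°

Each apparent-dip line lies in the plane. As unit vectors (x east, y north, z up), v₁ plunges 59°→185° and v₂ plunges 54°→155°.
n = v₁ × v₂ = (-0.042, -0.249, 0.151) (taken with n_z > 0).
tan δ = √(n_x²+n_y²)/n_z = 0.253/0.151, so δ = 59.1°.
Dip direction = atan2(-0.042, -0.249) = 189° (azimuth of n's horizontal projection).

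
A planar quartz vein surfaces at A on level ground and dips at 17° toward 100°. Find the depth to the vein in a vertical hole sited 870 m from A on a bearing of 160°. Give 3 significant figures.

133 m

The hole lies 60° from the dip direction, so the down-dip offset is 870 × cos 60° = 435.00 m.
Depth = down-dip offset × tan(dip) = 435.00 × tan 17° = 435.00 × 0.3057
Depth = 132.99 m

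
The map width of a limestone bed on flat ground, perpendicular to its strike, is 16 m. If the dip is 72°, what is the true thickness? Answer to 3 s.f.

True thickness t = w · sin(dip) = 16 × sin 72°
t = 16 × 0.9511 = 15.217 m

15.2 m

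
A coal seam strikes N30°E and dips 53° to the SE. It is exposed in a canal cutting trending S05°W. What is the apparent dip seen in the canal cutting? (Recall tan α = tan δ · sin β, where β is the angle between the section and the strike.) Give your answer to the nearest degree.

The strike is N30°E and the section trends S05°W; the acute angle between them is β = 25°.
tan(apparent dip) = tan 53° · sin 25° = 0.5608
apparent dip = arctan 0.5608 = 29.29°

29°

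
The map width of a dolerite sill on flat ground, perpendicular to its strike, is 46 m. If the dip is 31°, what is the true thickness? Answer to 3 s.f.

True thickness t = w · sin(dip) = 46 × sin 31°
t = 46 × 0.5150 = 23.692 m

23.7 m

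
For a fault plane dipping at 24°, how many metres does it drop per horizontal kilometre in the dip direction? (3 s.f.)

445 m

drop per km = 1000 × tan 24° = 1000 × 0.4452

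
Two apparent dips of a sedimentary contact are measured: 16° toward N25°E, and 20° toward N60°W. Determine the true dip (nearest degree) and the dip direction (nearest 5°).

Represent each trace as a vector plunging at its apparent dip toward its trend (east-north-up frame): v₁ = (0.406, 0.871, -0.276), v₂ = (-0.814, 0.470, -0.342).
Cross product v₁ × v₂ gives the pole to the plane: n ∝ (-0.168, 0.363, 0.900).
True dip = arccos(n_z / |n|) = arccos(0.9136) = 24.0°.
The horizontal component of n points toward azimuth atan2(n_x, n_y) = 335°, the dip direction.

true dip 24°, dip direction 335°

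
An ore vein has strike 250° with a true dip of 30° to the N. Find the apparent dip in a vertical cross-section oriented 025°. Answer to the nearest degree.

22°

The strike is 250° and the section trends 025°; the acute angle between them is β = 45°.
tan(apparent dip) = tan 30° · sin 45° = 0.4082
α = arctan(0.4082) = 22.21°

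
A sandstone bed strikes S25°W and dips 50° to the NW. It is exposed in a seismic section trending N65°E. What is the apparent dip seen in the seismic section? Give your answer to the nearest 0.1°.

The strike is S25°W and the section trends N65°E; the acute angle between them is β = 40°.
tan(apparent dip) = tan 50° · sin 40° = 0.7660
apparent dip = arctan 0.7660 = 37.45°

37.5°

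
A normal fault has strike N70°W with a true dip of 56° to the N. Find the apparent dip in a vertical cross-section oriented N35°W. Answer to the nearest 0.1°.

40.4°

The section lies 35° from the strike.
tan(apparent dip) = tan 56° · sin 35° = 0.8504
apparent dip = arctan 0.8504 = 40.38°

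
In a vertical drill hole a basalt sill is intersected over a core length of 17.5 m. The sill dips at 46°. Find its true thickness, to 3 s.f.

True thickness t = h · cos(dip) = 17.5 × cos 46°
t = 17.5 × 0.6947 = 12.157 m

12.2 m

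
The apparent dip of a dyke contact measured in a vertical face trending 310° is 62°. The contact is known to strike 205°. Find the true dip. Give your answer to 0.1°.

β = acute angle between strike 205° and section 310° = 75°.
tan(true dip) = tan 62° / sin 75° = 1.9471
true dip = arctan 1.9471 = 62.82°

62.8°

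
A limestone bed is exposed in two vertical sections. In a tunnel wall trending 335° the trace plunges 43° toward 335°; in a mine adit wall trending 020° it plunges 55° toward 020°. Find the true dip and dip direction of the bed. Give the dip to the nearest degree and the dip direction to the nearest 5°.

true dip 55°, dip direction 025°

Each apparent-dip line lies in the plane. As unit vectors (x east, y north, z up), v₁ plunges 43°→335° and v₂ plunges 55°→020°.
Cross product v₁ × v₂ gives the pole to the plane: n ∝ (0.175, 0.387, 0.297).
True dip = arccos(n_z / |n|) = arccos(0.5725) = 55.1°.
Dip direction = azimuth of (n_x, n_y) = atan2(0.175, 0.387) = 24°.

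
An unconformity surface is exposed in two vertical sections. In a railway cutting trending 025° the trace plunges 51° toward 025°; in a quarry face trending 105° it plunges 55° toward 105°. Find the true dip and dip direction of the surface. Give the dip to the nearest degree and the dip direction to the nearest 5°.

The two traces are lines in the plane: v₁ = (sin 25°·cos 51°, cos 25°·cos 51°, −sin 51°), v₂ = (sin 105°·cos 55°, cos 105°·cos 55°, −sin 55°).
n = v₁ × v₂ = (0.583, 0.213, 0.355) (taken with n_z > 0).
True dip = arccos(n_z / |n|) = arccos(0.4973) = 60.2°.
The horizontal component of n points toward azimuth atan2(n_x, n_y) = 70°, the dip direction.

true dip 60°, dip direction 070°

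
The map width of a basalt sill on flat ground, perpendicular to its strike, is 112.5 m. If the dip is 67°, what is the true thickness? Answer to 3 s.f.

104 m

True thickness t = w · sin(dip) = 112.5 × sin 67°
t = 112.5 × 0.9205 = 103.557 m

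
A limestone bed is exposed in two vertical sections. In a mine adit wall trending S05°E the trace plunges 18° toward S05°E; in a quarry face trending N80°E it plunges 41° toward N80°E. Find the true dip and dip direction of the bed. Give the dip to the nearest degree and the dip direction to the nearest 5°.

true dip 44°, dip direction 105°

Represent each trace as a vector plunging at its apparent dip toward its trend (east-north-up frame): v₁ = (0.083, -0.947, -0.309), v₂ = (0.743, 0.131, -0.656).
Cross product v₁ × v₂ gives the pole to the plane: n ∝ (0.662, -0.175, 0.715).
tan δ = √(n_x²+n_y²)/n_z = 0.685/0.715, so δ = 43.8°.
Dip direction = atan2(0.662, -0.175) = 105° (azimuth of n's horizontal projection).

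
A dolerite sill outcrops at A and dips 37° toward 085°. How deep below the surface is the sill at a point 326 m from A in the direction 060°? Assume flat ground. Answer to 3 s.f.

223 m

The hole lies 25° from the dip direction, so the down-dip offset is 326 × cos 25° = 295.46 m.
Depth = down-dip offset × tan(dip) = 295.46 × tan 37° = 295.46 × 0.7536
Depth = 222.64 m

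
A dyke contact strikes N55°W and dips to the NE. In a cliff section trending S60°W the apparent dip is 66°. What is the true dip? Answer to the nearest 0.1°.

68.0°

The section is 65° from the strike.
tan δ = tan α / sin β = tan 66° / sin 65° = 2.2460 / 0.9063 = 2.4782
true dip = arctan 2.4782 = 68.03°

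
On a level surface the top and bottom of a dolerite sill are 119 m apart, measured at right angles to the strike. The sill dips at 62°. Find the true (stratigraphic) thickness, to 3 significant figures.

105 m

True thickness t = w · sin(dip) = 119 × sin 62°
t = 119 × 0.8829 = 105.071 m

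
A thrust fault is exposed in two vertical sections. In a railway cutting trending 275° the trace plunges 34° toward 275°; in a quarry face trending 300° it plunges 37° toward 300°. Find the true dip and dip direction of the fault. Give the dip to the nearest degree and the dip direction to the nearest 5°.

Represent each trace as a vector plunging at its apparent dip toward its trend (east-north-up frame): v₁ = (-0.826, 0.072, -0.559), v₂ = (-0.692, 0.399, -0.602).
n = v₁ × v₂ = (-0.180, 0.110, 0.280) (taken with n_z > 0).
Dip δ = arctan(|n_h|/n_z) = arctan(0.211/0.280) = 37.0°.
Dip direction = atan2(-0.180, 0.110) = 302° (azimuth of n's horizontal projection).

true dip 37°, dip direction 300°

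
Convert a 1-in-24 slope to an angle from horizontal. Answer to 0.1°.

tan θ = 1/24 = 0.0417
θ = arctan(0.0417) = 2.39°

2.4°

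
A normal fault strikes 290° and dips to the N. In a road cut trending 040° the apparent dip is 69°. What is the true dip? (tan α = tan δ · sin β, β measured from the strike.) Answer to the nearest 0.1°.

70.2°

β = acute angle between strike 290° and section 040° = 70°.
tan δ = tan α / sin β = tan 69° / sin 70° = 2.6051 / 0.9397 = 2.7723
true dip = arctan 2.7723 = 70.16°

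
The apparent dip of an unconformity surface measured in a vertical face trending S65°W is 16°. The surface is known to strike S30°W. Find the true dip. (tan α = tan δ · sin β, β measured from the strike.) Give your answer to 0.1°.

β = acute angle between strike S30°W and section S65°W = 35°.
tan δ = tan α / sin β = tan 16° / sin 35° = 0.2867 / 0.5736 = 0.4999
δ = arctan(0.4999) = 26.56°

26.6°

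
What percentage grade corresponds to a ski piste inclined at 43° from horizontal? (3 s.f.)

93.3%

grade % = 100 × tan 43° = 100 × 0.9325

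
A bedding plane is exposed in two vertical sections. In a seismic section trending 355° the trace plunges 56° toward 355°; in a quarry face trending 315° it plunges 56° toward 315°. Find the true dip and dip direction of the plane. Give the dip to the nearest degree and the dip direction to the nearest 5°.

Represent each trace as a vector plunging at its apparent dip toward its trend (east-north-up frame): v₁ = (-0.049, 0.557, -0.829), v₂ = (-0.395, 0.395, -0.829).
Cross product v₁ × v₂ gives the pole to the plane: n ∝ (-0.134, 0.287, 0.201).
Dip δ = arctan(|n_h|/n_z) = arctan(0.317/0.201) = 57.6°.
Dip direction = azimuth of (n_x, n_y) = atan2(-0.134, 0.287) = 335°.

true dip 58°, dip direction 335°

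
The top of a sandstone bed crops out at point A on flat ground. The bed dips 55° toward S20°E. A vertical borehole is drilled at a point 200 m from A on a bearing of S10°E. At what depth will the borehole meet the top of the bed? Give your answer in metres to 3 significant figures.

281 m

The hole lies 10° from the dip direction, so the down-dip offset is 200 × cos 10° = 196.96 m.
Depth = down-dip offset × tan(dip) = 196.96 × tan 55° = 196.96 × 1.4281
Depth = 281.29 m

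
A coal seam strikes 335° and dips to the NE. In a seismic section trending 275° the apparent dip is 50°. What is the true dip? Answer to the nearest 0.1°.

The section is 60° from the strike.
tan(true dip) = tan 50° / sin 60° = 1.3761
true dip = arctan 1.3761 = 53.99°

54.0°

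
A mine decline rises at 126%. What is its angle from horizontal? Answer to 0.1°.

tan θ = 126/100 = 1.2600
θ = arctan(1.2600) = 51.56°

51.6°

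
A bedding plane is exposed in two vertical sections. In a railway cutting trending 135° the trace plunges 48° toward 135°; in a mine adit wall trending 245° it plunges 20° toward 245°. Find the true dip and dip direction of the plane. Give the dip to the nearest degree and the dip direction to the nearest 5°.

Represent each trace as a vector plunging at its apparent dip toward its trend (east-north-up frame): v₁ = (0.473, -0.473, -0.743), v₂ = (-0.852, -0.397, -0.342).
Cross product v₁ × v₂ gives the pole to the plane: n ∝ (0.133, -0.795, 0.591).
tan δ = √(n_x²+n_y²)/n_z = 0.806/0.591, so δ = 53.7°.
Dip direction = atan2(0.133, -0.795) = 170° (azimuth of n's horizontal projection).

true dip 54°, dip direction 170°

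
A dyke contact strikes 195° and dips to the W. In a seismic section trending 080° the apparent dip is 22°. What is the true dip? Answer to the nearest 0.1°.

β = acute angle between strike 195° and section 080° = 65°.
tan(true dip) = tan 22° / sin 65° = 0.4458
true dip = arctan 0.4458 = 24.03°

24.0°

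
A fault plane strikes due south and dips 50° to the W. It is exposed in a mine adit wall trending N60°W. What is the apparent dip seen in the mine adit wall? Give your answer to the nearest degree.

46°

The strike is due south and the section trends N60°W; the acute angle between them is β = 60°.
tan(apparent dip) = tan 50° · sin 60° = 1.0321
apparent dip = arctan 1.0321 = 45.90°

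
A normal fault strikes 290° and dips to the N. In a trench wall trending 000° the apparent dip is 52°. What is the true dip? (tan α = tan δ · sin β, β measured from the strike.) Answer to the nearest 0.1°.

53.7°

The section is 70° from the strike.
tan δ = tan α / sin β = tan 52° / sin 70° = 1.2799 / 0.9397 = 1.3621
true dip = arctan 1.3621 = 53.72°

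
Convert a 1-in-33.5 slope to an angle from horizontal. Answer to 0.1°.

1.7°

tan θ = 1/33.5 = 0.0299
θ = arctan(0.0299) = 1.71°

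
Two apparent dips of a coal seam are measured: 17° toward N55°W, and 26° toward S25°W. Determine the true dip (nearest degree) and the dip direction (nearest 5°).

true dip 32°, dip direction 245°

The two traces are lines in the plane: v₁ = (sin 305°·cos 17°, cos 305°·cos 17°, −sin 17°), v₂ = (sin 205°·cos 26°, cos 205°·cos 26°, −sin 26°).
Cross product v₁ × v₂ gives the pole to the plane: n ∝ (-0.479, -0.232, 0.846).
Dip δ = arctan(|n_h|/n_z) = arctan(0.532/0.846) = 32.2°.
The horizontal component of n points toward azimuth atan2(n_x, n_y) = 244°, the dip direction.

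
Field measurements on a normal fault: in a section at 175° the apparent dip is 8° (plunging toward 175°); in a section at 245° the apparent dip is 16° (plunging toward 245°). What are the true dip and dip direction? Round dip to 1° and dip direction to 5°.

true dip 16°, dip direction 235°

The two traces are lines in the plane: v₁ = (sin 175°·cos 8°, cos 175°·cos 8°, −sin 8°), v₂ = (sin 245°·cos 16°, cos 245°·cos 16°, −sin 16°).
Cross product v₁ × v₂ gives the pole to the plane: n ∝ (-0.215, -0.145, 0.894).
True dip = arccos(n_z / |n|) = arccos(0.9604) = 16.2°.
Dip direction = azimuth of (n_x, n_y) = atan2(-0.215, -0.145) = 236°.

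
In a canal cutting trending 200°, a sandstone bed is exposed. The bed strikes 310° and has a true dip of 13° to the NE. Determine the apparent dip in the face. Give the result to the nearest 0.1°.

The section lies 70° from the strike.
tan(apparent dip) = tan 13° · sin 70° = 0.2169
α = arctan(0.2169) = 12.24°

12.2°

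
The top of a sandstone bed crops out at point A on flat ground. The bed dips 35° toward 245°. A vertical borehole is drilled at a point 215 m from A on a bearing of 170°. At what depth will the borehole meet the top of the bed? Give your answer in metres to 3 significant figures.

39.0 m

The hole lies 75° from the dip direction, so the down-dip offset is 215 × cos 75° = 55.65 m.
Depth = down-dip offset × tan(dip) = 55.65 × tan 35° = 55.65 × 0.7002
Depth = 38.96 m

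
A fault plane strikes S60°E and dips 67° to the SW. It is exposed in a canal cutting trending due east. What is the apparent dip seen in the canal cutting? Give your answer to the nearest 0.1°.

49.7°

The strike is S60°E and the section trends due east; the acute angle between them is β = 30°.
tan(apparent dip) = tan 67° · sin 30° = 1.1779
apparent dip = arctan 1.1779 = 49.67°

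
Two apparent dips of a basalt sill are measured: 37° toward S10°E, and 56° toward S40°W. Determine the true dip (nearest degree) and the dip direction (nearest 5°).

true dip 56°, dip direction 230°

Represent each trace as a vector plunging at its apparent dip toward its trend (east-north-up frame): v₁ = (0.139, -0.787, -0.602), v₂ = (-0.359, -0.428, -0.829).
The plane normal is n = v₁ × v₂ ∝ (-0.394, -0.331, 0.342).
Dip δ = arctan(|n_h|/n_z) = arctan(0.515/0.342) = 56.4°.
Dip direction = atan2(-0.394, -0.331) = 230° (azimuth of n's horizontal projection).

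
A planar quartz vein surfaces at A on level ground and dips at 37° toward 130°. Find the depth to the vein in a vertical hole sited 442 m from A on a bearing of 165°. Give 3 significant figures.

273 m

The hole lies 35° from the dip direction, so the down-dip offset is 442 × cos 35° = 362.07 m.
Depth = down-dip offset × tan(dip) = 362.07 × tan 37° = 362.07 × 0.7536
Depth = 272.84 m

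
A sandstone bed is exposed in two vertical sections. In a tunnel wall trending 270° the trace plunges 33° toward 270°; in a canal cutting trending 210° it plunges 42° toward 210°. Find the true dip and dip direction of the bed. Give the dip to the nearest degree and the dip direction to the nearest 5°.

true dip 43°, dip direction 225°

Represent each trace as a vector plunging at its apparent dip toward its trend (east-north-up frame): v₁ = (-0.839, -0.000, -0.545), v₂ = (-0.372, -0.644, -0.669).
Cross product v₁ × v₂ gives the pole to the plane: n ∝ (-0.351, -0.359, 0.540).
tan δ = √(n_x²+n_y²)/n_z = 0.502/0.540, so δ = 42.9°.
The horizontal component of n points toward azimuth atan2(n_x, n_y) = 224°, the dip direction.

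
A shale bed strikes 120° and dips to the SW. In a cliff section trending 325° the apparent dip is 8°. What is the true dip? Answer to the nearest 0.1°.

The section is 25° from the strike.
tan(true dip) = tan 8° / sin 25° = 0.3325
true dip = arctan 0.3325 = 18.39°

18.4°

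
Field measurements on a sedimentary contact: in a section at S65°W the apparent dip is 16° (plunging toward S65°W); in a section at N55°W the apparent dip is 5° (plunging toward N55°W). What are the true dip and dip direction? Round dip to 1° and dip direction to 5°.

The two traces are lines in the plane: v₁ = (sin 245°·cos 16°, cos 245°·cos 16°, −sin 16°), v₂ = (sin 305°·cos 5°, cos 305°·cos 5°, −sin 5°).
Cross product v₁ × v₂ gives the pole to the plane: n ∝ (-0.193, -0.149, 0.829).
True dip = arccos(n_z / |n|) = arccos(0.9594) = 16.4°.
Dip direction = atan2(-0.193, -0.149) = 232° (azimuth of n's horizontal projection).

true dip 16°, dip direction 230°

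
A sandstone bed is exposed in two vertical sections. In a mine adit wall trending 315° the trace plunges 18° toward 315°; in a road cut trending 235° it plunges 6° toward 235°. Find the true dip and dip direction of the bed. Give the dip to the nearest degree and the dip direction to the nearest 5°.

true dip 18°, dip direction 305°

Represent each trace as a vector plunging at its apparent dip toward its trend (east-north-up frame): v₁ = (-0.672, 0.672, -0.309), v₂ = (-0.815, -0.570, -0.105).
n = v₁ × v₂ = (-0.247, 0.181, 0.931) (taken with n_z > 0).
True dip = arccos(n_z / |n|) = arccos(0.9500) = 18.2°.
Dip direction = atan2(-0.247, 0.181) = 306° (azimuth of n's horizontal projection).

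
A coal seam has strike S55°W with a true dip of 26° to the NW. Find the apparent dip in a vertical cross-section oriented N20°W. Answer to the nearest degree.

25°

The strike is S55°W and the section trends N20°W; the acute angle between them is β = 75°.
tan α = tan 26° × sin 75° = 0.4877 × 0.9659 = 0.4711
α = arctan(0.4711) = 25.23°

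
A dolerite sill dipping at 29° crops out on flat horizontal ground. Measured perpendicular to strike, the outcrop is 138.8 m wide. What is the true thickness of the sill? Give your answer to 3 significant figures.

True thickness t = w · sin(dip) = 138.8 × sin 29°
t = 138.8 × 0.4848 = 67.292 m

67.3 m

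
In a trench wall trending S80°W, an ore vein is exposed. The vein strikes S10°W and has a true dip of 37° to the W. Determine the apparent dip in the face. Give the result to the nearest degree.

The strike is S10°W and the section trends S80°W; the acute angle between them is β = 70°.
tan α = tan 37° × sin 70° = 0.7536 × 0.9397 = 0.7081
α = arctan(0.7081) = 35.30°

35°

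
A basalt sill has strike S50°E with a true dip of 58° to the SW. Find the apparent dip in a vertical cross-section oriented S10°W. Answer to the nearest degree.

Angle between strike (S50°E) and section (S10°W): β = 60°.
tan α = tan 58° × sin 60° = 1.6003 × 0.8660 = 1.3859
apparent dip = arctan 1.3859 = 54.19°

54°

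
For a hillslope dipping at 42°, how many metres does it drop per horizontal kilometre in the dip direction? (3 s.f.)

drop per km = 1000 × tan 42° = 1000 × 0.9004

900 m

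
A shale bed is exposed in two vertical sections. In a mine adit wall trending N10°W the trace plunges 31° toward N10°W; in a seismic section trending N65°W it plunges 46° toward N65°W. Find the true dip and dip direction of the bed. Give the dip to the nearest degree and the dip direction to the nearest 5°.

Represent each trace as a vector plunging at its apparent dip toward its trend (east-north-up frame): v₁ = (-0.149, 0.844, -0.515), v₂ = (-0.630, 0.294, -0.719).
Cross product v₁ × v₂ gives the pole to the plane: n ∝ (-0.456, 0.217, 0.488).
True dip = arccos(n_z / |n|) = arccos(0.6946) = 46.0°.
Dip direction = azimuth of (n_x, n_y) = atan2(-0.456, 0.217) = 295°.

true dip 46°, dip direction 295°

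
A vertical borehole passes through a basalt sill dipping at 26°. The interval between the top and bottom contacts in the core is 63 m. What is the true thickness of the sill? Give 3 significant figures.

56.6 m

True thickness t = h · cos(dip) = 63 × cos 26°
t = 63 × 0.8988 = 56.624 m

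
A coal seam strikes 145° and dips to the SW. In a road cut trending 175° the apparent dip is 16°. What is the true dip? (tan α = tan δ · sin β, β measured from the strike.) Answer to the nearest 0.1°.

29.8°

β = acute angle between strike 145° and section 175° = 30°.
tan δ = tan α / sin β = tan 16° / sin 30° = 0.2867 / 0.5000 = 0.5735
δ = arctan(0.5735) = 29.83°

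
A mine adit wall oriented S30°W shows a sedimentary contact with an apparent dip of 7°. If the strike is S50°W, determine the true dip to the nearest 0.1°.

19.7°

β = acute angle between strike S50°W and section S30°W = 20°.
tan δ = tan α / sin β = tan 7° / sin 20° = 0.1228 / 0.3420 = 0.3590
δ = arctan(0.3590) = 19.75°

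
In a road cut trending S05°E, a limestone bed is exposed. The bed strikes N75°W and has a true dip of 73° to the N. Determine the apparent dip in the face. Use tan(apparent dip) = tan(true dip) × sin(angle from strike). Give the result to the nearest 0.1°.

72.0°

Angle between strike (N75°W) and section (S05°E): β = 70°.
tan α = tan 73° × sin 70° = 3.2709 × 0.9397 = 3.0736
apparent dip = arctan 3.0736 = 71.98°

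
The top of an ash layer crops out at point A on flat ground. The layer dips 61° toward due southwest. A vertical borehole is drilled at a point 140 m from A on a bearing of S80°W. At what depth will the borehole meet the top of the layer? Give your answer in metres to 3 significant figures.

The hole lies 35° from the dip direction, so the down-dip offset is 140 × cos 35° = 114.68 m.
Depth = down-dip offset × tan(dip) = 114.68 × tan 61° = 114.68 × 1.8040
Depth = 206.89 m

207 m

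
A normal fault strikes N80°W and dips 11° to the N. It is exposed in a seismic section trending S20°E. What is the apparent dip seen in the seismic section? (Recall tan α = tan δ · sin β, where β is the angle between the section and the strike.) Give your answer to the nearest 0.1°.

9.6°

The strike is N80°W and the section trends S20°E; the acute angle between them is β = 60°.
tan α = tan 11° × sin 60° = 0.1944 × 0.8660 = 0.1683
apparent dip = arctan 0.1683 = 9.56°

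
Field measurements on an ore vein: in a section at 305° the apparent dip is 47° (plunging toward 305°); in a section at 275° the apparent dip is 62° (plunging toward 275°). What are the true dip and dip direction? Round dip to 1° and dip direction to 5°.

Represent each trace as a vector plunging at its apparent dip toward its trend (east-north-up frame): v₁ = (-0.559, 0.391, -0.731), v₂ = (-0.468, 0.041, -0.883).
n = v₁ × v₂ = (-0.315, -0.151, 0.160) (taken with n_z > 0).
tan δ = √(n_x²+n_y²)/n_z = 0.350/0.160, so δ = 65.4°.
Dip direction = atan2(-0.315, -0.151) = 244° (azimuth of n's horizontal projection).

true dip 65°, dip direction 245°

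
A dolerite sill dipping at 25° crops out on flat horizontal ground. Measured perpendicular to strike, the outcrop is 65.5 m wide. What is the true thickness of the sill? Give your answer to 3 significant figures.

27.7 m

True thickness t = w · sin(dip) = 65.5 × sin 25°
t = 65.5 × 0.4226 = 27.681 m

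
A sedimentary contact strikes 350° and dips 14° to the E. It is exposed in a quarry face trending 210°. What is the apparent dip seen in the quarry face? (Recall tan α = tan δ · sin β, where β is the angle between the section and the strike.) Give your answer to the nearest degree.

9°

The section lies 40° from the strike.
tan α = tan 14° × sin 40° = 0.2493 × 0.6428 = 0.1603
apparent dip = arctan 0.1603 = 9.11°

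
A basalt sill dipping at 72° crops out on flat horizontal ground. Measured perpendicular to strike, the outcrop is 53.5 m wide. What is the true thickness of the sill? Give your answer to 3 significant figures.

True thickness t = w · sin(dip) = 53.5 × sin 72°
t = 53.5 × 0.9511 = 50.882 m

50.9 m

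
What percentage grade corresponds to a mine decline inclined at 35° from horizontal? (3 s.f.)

70.0%

grade % = 100 × tan 35° = 100 × 0.7002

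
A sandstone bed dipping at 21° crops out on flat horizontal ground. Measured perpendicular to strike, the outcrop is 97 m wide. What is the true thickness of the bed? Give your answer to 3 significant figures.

True thickness t = w · sin(dip) = 97 × sin 21°
t = 97 × 0.3584 = 34.762 m

34.8 m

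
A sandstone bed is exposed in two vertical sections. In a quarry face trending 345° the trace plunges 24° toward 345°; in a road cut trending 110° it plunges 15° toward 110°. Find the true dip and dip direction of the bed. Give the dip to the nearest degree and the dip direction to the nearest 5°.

Represent each trace as a vector plunging at its apparent dip toward its trend (east-north-up frame): v₁ = (-0.236, 0.882, -0.407), v₂ = (0.908, -0.330, -0.259).
The plane normal is n = v₁ × v₂ ∝ (0.363, 0.430, 0.723).
tan δ = √(n_x²+n_y²)/n_z = 0.563/0.723, so δ = 37.9°.
Dip direction = atan2(0.363, 0.430) = 40° (azimuth of n's horizontal projection).

true dip 38°, dip direction 040°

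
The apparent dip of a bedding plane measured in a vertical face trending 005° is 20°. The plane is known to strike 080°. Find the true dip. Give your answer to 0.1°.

The section is 75° from the strike.
tan δ = tan α / sin β = tan 20° / sin 75° = 0.3640 / 0.9659 = 0.3768
true dip = arctan 0.3768 = 20.65°

20.6°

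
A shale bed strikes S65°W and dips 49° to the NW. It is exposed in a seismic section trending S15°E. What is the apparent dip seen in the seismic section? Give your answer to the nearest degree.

49°

The section lies 80° from the strike.
tan(apparent dip) = tan 49° · sin 80° = 1.1329
apparent dip = arctan 1.1329 = 48.57°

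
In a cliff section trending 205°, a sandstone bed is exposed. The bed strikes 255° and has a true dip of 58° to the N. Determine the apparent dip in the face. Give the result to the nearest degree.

51°

Angle between strike (255°) and section (205°): β = 50°.
tan α = tan 58° × sin 50° = 1.6003 × 0.7660 = 1.2259
apparent dip = arctan 1.2259 = 50.80°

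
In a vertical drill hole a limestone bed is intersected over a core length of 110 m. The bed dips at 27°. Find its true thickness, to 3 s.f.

98.0 m

True thickness t = h · cos(dip) = 110 × cos 27°
t = 110 × 0.8910 = 98.011 m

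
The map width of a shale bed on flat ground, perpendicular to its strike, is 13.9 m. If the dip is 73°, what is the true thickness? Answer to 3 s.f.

13.3 m

True thickness t = w · sin(dip) = 13.9 × sin 73°
t = 13.9 × 0.9563 = 13.293 m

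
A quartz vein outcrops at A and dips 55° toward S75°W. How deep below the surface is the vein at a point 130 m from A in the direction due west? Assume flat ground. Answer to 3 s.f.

The hole lies 15° from the dip direction, so the down-dip offset is 130 × cos 15° = 125.57 m.
Depth = down-dip offset × tan(dip) = 125.57 × tan 55° = 125.57 × 1.4281
Depth = 179.33 m

179 m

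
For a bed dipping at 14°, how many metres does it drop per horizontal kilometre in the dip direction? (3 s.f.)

drop per km = 1000 × tan 14° = 1000 × 0.2493

249 m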